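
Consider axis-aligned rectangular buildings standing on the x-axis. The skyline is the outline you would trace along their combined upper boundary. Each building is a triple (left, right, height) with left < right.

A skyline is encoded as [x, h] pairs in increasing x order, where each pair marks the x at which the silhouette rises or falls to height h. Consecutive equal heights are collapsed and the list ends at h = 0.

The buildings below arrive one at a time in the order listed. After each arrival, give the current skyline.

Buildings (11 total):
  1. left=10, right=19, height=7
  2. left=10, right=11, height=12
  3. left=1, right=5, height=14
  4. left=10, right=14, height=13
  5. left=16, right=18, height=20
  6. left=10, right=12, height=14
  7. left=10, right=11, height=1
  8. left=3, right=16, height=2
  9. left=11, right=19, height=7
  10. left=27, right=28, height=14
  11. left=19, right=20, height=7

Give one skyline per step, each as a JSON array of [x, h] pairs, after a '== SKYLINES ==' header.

== SKYLINES ==
[[10,7],[19,0]]
[[10,12],[11,7],[19,0]]
[[1,14],[5,0],[10,12],[11,7],[19,0]]
[[1,14],[5,0],[10,13],[14,7],[19,0]]
[[1,14],[5,0],[10,13],[14,7],[16,20],[18,7],[19,0]]
[[1,14],[5,0],[10,14],[12,13],[14,7],[16,20],[18,7],[19,0]]
[[1,14],[5,0],[10,14],[12,13],[14,7],[16,20],[18,7],[19,0]]
[[1,14],[5,2],[10,14],[12,13],[14,7],[16,20],[18,7],[19,0]]
[[1,14],[5,2],[10,14],[12,13],[14,7],[16,20],[18,7],[19,0]]
[[1,14],[5,2],[10,14],[12,13],[14,7],[16,20],[18,7],[19,0],[27,14],[28,0]]
[[1,14],[5,2],[10,14],[12,13],[14,7],[16,20],[18,7],[20,0],[27,14],[28,0]]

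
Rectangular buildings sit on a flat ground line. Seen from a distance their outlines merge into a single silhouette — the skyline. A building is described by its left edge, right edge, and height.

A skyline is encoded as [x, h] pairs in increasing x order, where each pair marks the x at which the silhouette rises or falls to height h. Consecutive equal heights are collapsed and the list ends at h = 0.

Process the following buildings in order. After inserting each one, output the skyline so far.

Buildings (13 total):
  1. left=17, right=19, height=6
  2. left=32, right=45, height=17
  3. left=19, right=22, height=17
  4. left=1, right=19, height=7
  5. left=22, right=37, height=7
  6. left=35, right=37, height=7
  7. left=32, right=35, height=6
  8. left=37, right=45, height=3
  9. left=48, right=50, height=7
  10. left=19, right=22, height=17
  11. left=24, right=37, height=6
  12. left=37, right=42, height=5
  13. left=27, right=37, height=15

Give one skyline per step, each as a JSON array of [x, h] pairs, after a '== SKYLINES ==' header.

== SKYLINES ==
[[17,6],[19,0]]
[[17,6],[19,0],[32,17],[45,0]]
[[17,6],[19,17],[22,0],[32,17],[45,0]]
[[1,7],[19,17],[22,0],[32,17],[45,0]]
[[1,7],[19,17],[22,7],[32,17],[45,0]]
[[1,7],[19,17],[22,7],[32,17],[45,0]]
[[1,7],[19,17],[22,7],[32,17],[45,0]]
[[1,7],[19,17],[22,7],[32,17],[45,0]]
[[1,7],[19,17],[22,7],[32,17],[45,0],[48,7],[50,0]]
[[1,7],[19,17],[22,7],[32,17],[45,0],[48,7],[50,0]]
[[1,7],[19,17],[22,7],[32,17],[45,0],[48,7],[50,0]]
[[1,7],[19,17],[22,7],[32,17],[45,0],[48,7],[50,0]]
[[1,7],[19,17],[22,7],[27,15],[32,17],[45,0],[48,7],[50,0]]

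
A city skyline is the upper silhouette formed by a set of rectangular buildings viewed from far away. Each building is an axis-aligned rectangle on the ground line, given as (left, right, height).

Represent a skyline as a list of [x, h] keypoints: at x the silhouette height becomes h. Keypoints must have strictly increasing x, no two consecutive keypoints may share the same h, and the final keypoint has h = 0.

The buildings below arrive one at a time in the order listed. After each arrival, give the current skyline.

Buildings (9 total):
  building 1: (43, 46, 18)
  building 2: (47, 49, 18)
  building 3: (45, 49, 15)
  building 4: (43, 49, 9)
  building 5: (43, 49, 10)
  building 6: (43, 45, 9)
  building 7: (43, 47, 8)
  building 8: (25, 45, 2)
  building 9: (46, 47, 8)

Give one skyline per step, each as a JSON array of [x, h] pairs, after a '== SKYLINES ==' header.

== SKYLINES ==
[[43,18],[46,0]]
[[43,18],[46,0],[47,18],[49,0]]
[[43,18],[46,15],[47,18],[49,0]]
[[43,18],[46,15],[47,18],[49,0]]
[[43,18],[46,15],[47,18],[49,0]]
[[43,18],[46,15],[47,18],[49,0]]
[[43,18],[46,15],[47,18],[49,0]]
[[25,2],[43,18],[46,15],[47,18],[49,0]]
[[25,2],[43,18],[46,15],[47,18],[49,0]]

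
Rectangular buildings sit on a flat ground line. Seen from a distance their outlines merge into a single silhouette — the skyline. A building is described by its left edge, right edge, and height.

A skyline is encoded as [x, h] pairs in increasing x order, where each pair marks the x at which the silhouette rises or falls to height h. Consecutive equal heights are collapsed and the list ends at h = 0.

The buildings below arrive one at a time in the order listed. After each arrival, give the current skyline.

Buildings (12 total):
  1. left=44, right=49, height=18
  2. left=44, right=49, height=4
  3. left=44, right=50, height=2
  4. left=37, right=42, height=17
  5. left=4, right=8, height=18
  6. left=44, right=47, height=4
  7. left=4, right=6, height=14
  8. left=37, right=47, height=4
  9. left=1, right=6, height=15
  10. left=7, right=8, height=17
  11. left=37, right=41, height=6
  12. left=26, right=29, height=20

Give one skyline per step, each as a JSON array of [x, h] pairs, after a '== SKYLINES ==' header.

== SKYLINES ==
[[44,18],[49,0]]
[[44,18],[49,0]]
[[44,18],[49,2],[50,0]]
[[37,17],[42,0],[44,18],[49,2],[50,0]]
[[4,18],[8,0],[37,17],[42,0],[44,18],[49,2],[50,0]]
[[4,18],[8,0],[37,17],[42,0],[44,18],[49,2],[50,0]]
[[4,18],[8,0],[37,17],[42,0],[44,18],[49,2],[50,0]]
[[4,18],[8,0],[37,17],[42,4],[44,18],[49,2],[50,0]]
[[1,15],[4,18],[8,0],[37,17],[42,4],[44,18],[49,2],[50,0]]
[[1,15],[4,18],[8,0],[37,17],[42,4],[44,18],[49,2],[50,0]]
[[1,15],[4,18],[8,0],[37,17],[42,4],[44,18],[49,2],[50,0]]
[[1,15],[4,18],[8,0],[26,20],[29,0],[37,17],[42,4],[44,18],[49,2],[50,0]]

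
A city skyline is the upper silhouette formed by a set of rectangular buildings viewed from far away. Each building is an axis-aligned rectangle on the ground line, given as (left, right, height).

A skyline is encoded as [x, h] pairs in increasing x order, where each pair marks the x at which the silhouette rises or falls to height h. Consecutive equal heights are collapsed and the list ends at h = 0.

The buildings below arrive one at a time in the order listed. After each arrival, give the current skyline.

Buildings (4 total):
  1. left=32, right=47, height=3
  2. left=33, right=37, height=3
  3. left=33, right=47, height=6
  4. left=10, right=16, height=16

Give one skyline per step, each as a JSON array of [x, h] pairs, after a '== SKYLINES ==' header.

== SKYLINES ==
[[32,3],[47,0]]
[[32,3],[47,0]]
[[32,3],[33,6],[47,0]]
[[10,16],[16,0],[32,3],[33,6],[47,0]]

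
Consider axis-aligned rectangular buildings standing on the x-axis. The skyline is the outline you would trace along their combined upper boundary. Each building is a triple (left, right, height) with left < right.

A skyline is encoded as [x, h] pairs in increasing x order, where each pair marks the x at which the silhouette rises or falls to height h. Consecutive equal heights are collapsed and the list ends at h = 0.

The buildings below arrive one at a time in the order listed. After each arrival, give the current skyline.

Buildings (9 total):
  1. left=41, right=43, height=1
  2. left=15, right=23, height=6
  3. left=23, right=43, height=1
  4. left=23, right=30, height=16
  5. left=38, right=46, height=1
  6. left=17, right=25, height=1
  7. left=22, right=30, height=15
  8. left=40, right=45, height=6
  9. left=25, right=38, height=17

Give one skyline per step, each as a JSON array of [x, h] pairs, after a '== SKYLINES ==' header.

== SKYLINES ==
[[41,1],[43,0]]
[[15,6],[23,0],[41,1],[43,0]]
[[15,6],[23,1],[43,0]]
[[15,6],[23,16],[30,1],[43,0]]
[[15,6],[23,16],[30,1],[46,0]]
[[15,6],[23,16],[30,1],[46,0]]
[[15,6],[22,15],[23,16],[30,1],[46,0]]
[[15,6],[22,15],[23,16],[30,1],[40,6],[45,1],[46,0]]
[[15,6],[22,15],[23,16],[25,17],[38,1],[40,6],[45,1],[46,0]]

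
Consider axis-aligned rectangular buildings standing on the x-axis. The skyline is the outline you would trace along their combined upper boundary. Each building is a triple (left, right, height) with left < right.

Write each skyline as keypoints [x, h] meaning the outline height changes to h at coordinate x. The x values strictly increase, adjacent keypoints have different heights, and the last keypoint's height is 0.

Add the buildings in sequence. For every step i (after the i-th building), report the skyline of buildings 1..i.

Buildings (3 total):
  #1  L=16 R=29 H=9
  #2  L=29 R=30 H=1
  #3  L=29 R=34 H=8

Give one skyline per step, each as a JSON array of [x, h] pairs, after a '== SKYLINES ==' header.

== SKYLINES ==
[[16,9],[29,0]]
[[16,9],[29,1],[30,0]]
[[16,9],[29,8],[34,0]]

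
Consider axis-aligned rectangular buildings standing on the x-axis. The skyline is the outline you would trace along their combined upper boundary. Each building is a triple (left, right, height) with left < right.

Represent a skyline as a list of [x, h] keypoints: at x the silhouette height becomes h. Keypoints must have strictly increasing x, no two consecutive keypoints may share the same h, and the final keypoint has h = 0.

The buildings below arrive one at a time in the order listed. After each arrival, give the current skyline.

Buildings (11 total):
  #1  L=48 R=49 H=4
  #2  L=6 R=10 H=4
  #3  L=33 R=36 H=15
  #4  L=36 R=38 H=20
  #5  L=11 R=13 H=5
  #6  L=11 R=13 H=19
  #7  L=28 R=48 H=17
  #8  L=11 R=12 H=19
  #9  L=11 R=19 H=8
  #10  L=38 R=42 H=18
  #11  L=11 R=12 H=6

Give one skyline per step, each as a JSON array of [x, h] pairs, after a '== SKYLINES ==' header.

== SKYLINES ==
[[48,4],[49,0]]
[[6,4],[10,0],[48,4],[49,0]]
[[6,4],[10,0],[33,15],[36,0],[48,4],[49,0]]
[[6,4],[10,0],[33,15],[36,20],[38,0],[48,4],[49,0]]
[[6,4],[10,0],[11,5],[13,0],[33,15],[36,20],[38,0],[48,4],[49,0]]
[[6,4],[10,0],[11,19],[13,0],[33,15],[36,20],[38,0],[48,4],[49,0]]
[[6,4],[10,0],[11,19],[13,0],[28,17],[36,20],[38,17],[48,4],[49,0]]
[[6,4],[10,0],[11,19],[13,0],[28,17],[36,20],[38,17],[48,4],[49,0]]
[[6,4],[10,0],[11,19],[13,8],[19,0],[28,17],[36,20],[38,17],[48,4],[49,0]]
[[6,4],[10,0],[11,19],[13,8],[19,0],[28,17],[36,20],[38,18],[42,17],[48,4],[49,0]]
[[6,4],[10,0],[11,19],[13,8],[19,0],[28,17],[36,20],[38,18],[42,17],[48,4],[49,0]]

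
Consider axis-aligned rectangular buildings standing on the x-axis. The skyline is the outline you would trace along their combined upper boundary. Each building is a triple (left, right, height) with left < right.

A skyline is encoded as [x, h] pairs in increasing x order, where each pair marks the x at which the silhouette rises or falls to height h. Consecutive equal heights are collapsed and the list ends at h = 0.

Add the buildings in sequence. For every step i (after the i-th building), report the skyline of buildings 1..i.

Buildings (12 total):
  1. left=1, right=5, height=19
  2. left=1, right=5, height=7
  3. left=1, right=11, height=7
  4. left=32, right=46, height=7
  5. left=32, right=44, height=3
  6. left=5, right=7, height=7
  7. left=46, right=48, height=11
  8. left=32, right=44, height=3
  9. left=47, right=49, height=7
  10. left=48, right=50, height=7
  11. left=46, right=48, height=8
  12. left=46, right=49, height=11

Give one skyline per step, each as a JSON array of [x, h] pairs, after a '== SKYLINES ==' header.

== SKYLINES ==
[[1,19],[5,0]]
[[1,19],[5,0]]
[[1,19],[5,7],[11,0]]
[[1,19],[5,7],[11,0],[32,7],[46,0]]
[[1,19],[5,7],[11,0],[32,7],[46,0]]
[[1,19],[5,7],[11,0],[32,7],[46,0]]
[[1,19],[5,7],[11,0],[32,7],[46,11],[48,0]]
[[1,19],[5,7],[11,0],[32,7],[46,11],[48,0]]
[[1,19],[5,7],[11,0],[32,7],[46,11],[48,7],[49,0]]
[[1,19],[5,7],[11,0],[32,7],[46,11],[48,7],[50,0]]
[[1,19],[5,7],[11,0],[32,7],[46,11],[48,7],[50,0]]
[[1,19],[5,7],[11,0],[32,7],[46,11],[49,7],[50,0]]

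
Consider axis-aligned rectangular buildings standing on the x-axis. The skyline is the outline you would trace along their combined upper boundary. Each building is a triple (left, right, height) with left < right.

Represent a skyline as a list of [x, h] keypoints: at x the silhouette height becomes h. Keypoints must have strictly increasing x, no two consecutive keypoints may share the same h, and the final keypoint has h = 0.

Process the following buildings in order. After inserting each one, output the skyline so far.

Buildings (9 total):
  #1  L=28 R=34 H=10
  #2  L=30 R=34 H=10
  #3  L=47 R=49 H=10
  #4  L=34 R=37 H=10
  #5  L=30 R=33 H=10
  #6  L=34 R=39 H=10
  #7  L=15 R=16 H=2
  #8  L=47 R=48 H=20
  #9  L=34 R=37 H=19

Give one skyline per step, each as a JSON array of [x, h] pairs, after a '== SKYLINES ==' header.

== SKYLINES ==
[[28,10],[34,0]]
[[28,10],[34,0]]
[[28,10],[34,0],[47,10],[49,0]]
[[28,10],[37,0],[47,10],[49,0]]
[[28,10],[37,0],[47,10],[49,0]]
[[28,10],[39,0],[47,10],[49,0]]
[[15,2],[16,0],[28,10],[39,0],[47,10],[49,0]]
[[15,2],[16,0],[28,10],[39,0],[47,20],[48,10],[49,0]]
[[15,2],[16,0],[28,10],[34,19],[37,10],[39,0],[47,20],[48,10],[49,0]]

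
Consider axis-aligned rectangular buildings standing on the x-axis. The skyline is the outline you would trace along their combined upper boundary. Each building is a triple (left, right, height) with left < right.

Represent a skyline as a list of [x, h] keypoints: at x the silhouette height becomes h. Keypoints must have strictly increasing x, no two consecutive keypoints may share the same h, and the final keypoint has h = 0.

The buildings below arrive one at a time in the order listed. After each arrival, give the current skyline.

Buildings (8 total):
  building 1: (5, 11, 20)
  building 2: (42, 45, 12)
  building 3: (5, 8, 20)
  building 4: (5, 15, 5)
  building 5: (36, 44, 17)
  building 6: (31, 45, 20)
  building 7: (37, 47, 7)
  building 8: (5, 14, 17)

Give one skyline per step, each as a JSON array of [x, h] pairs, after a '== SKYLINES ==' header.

== SKYLINES ==
[[5,20],[11,0]]
[[5,20],[11,0],[42,12],[45,0]]
[[5,20],[11,0],[42,12],[45,0]]
[[5,20],[11,5],[15,0],[42,12],[45,0]]
[[5,20],[11,5],[15,0],[36,17],[44,12],[45,0]]
[[5,20],[11,5],[15,0],[31,20],[45,0]]
[[5,20],[11,5],[15,0],[31,20],[45,7],[47,0]]
[[5,20],[11,17],[14,5],[15,0],[31,20],[45,7],[47,0]]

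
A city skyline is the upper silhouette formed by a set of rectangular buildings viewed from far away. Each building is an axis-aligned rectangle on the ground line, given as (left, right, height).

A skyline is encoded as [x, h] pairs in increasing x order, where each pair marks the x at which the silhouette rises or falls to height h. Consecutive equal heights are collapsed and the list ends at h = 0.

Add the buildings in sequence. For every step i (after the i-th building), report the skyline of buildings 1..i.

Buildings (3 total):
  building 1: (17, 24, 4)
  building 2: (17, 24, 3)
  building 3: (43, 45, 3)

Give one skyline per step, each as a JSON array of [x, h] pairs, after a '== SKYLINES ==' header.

== SKYLINES ==
[[17,4],[24,0]]
[[17,4],[24,0]]
[[17,4],[24,0],[43,3],[45,0]]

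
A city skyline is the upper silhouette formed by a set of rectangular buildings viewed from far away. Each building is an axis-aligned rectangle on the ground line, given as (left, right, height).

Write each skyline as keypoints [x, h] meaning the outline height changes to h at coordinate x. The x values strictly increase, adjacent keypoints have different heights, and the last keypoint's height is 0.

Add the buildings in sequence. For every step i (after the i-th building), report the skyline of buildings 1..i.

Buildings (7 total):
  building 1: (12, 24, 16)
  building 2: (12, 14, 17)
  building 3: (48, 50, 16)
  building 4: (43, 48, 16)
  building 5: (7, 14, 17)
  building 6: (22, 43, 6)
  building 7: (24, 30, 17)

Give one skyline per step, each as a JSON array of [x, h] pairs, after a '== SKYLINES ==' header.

== SKYLINES ==
[[12,16],[24,0]]
[[12,17],[14,16],[24,0]]
[[12,17],[14,16],[24,0],[48,16],[50,0]]
[[12,17],[14,16],[24,0],[43,16],[50,0]]
[[7,17],[14,16],[24,0],[43,16],[50,0]]
[[7,17],[14,16],[24,6],[43,16],[50,0]]
[[7,17],[14,16],[24,17],[30,6],[43,16],[50,0]]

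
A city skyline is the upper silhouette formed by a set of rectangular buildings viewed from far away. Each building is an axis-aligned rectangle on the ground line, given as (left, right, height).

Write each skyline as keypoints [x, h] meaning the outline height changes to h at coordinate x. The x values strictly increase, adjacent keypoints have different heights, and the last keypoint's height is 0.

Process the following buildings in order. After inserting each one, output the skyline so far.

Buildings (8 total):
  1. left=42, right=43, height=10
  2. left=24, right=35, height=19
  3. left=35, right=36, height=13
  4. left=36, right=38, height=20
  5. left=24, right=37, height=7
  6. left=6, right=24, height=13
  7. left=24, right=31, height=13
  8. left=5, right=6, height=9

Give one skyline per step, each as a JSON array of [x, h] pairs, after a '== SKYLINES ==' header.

== SKYLINES ==
[[42,10],[43,0]]
[[24,19],[35,0],[42,10],[43,0]]
[[24,19],[35,13],[36,0],[42,10],[43,0]]
[[24,19],[35,13],[36,20],[38,0],[42,10],[43,0]]
[[24,19],[35,13],[36,20],[38,0],[42,10],[43,0]]
[[6,13],[24,19],[35,13],[36,20],[38,0],[42,10],[43,0]]
[[6,13],[24,19],[35,13],[36,20],[38,0],[42,10],[43,0]]
[[5,9],[6,13],[24,19],[35,13],[36,20],[38,0],[42,10],[43,0]]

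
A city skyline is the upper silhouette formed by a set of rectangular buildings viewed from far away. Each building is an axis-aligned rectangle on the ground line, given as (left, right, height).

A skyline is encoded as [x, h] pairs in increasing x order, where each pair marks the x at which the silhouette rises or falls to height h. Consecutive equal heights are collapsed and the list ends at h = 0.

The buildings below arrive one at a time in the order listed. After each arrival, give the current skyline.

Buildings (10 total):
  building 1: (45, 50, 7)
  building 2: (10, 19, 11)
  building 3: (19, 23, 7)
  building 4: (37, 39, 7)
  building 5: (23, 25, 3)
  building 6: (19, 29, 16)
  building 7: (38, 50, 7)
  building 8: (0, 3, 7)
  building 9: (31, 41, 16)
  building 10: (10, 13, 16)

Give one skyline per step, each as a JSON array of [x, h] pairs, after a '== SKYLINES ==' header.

== SKYLINES ==
[[45,7],[50,0]]
[[10,11],[19,0],[45,7],[50,0]]
[[10,11],[19,7],[23,0],[45,7],[50,0]]
[[10,11],[19,7],[23,0],[37,7],[39,0],[45,7],[50,0]]
[[10,11],[19,7],[23,3],[25,0],[37,7],[39,0],[45,7],[50,0]]
[[10,11],[19,16],[29,0],[37,7],[39,0],[45,7],[50,0]]
[[10,11],[19,16],[29,0],[37,7],[50,0]]
[[0,7],[3,0],[10,11],[19,16],[29,0],[37,7],[50,0]]
[[0,7],[3,0],[10,11],[19,16],[29,0],[31,16],[41,7],[50,0]]
[[0,7],[3,0],[10,16],[13,11],[19,16],[29,0],[31,16],[41,7],[50,0]]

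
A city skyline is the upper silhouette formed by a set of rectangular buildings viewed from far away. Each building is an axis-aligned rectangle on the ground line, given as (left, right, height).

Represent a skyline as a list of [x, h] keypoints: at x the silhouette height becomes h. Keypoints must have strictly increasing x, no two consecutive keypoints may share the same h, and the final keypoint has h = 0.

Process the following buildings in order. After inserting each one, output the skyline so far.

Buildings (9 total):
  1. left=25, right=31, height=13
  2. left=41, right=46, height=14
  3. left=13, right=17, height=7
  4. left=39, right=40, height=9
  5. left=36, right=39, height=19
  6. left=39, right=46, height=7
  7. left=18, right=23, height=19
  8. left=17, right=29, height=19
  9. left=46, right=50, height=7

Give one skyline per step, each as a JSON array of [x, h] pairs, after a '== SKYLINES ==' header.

== SKYLINES ==
[[25,13],[31,0]]
[[25,13],[31,0],[41,14],[46,0]]
[[13,7],[17,0],[25,13],[31,0],[41,14],[46,0]]
[[13,7],[17,0],[25,13],[31,0],[39,9],[40,0],[41,14],[46,0]]
[[13,7],[17,0],[25,13],[31,0],[36,19],[39,9],[40,0],[41,14],[46,0]]
[[13,7],[17,0],[25,13],[31,0],[36,19],[39,9],[40,7],[41,14],[46,0]]
[[13,7],[17,0],[18,19],[23,0],[25,13],[31,0],[36,19],[39,9],[40,7],[41,14],[46,0]]
[[13,7],[17,19],[29,13],[31,0],[36,19],[39,9],[40,7],[41,14],[46,0]]
[[13,7],[17,19],[29,13],[31,0],[36,19],[39,9],[40,7],[41,14],[46,7],[50,0]]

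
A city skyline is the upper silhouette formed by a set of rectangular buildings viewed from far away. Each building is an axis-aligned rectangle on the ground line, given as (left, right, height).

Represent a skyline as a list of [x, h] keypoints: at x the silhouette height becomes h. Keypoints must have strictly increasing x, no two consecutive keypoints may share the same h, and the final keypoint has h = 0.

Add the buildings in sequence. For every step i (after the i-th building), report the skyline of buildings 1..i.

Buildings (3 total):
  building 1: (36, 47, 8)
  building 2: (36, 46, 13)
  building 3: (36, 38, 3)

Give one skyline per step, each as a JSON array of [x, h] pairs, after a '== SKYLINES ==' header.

== SKYLINES ==
[[36,8],[47,0]]
[[36,13],[46,8],[47,0]]
[[36,13],[46,8],[47,0]]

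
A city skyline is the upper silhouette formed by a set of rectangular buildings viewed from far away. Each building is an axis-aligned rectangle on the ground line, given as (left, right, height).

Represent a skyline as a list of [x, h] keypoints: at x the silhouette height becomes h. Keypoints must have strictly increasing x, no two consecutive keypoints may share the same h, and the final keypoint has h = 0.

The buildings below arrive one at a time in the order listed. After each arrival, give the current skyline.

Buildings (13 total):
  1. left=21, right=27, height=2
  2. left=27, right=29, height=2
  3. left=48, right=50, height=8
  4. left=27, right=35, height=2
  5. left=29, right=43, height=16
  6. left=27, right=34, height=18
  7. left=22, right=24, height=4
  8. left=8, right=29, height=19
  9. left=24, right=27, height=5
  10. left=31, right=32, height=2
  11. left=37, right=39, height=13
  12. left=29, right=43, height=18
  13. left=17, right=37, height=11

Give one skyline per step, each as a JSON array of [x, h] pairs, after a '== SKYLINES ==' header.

== SKYLINES ==
[[21,2],[27,0]]
[[21,2],[29,0]]
[[21,2],[29,0],[48,8],[50,0]]
[[21,2],[35,0],[48,8],[50,0]]
[[21,2],[29,16],[43,0],[48,8],[50,0]]
[[21,2],[27,18],[34,16],[43,0],[48,8],[50,0]]
[[21,2],[22,4],[24,2],[27,18],[34,16],[43,0],[48,8],[50,0]]
[[8,19],[29,18],[34,16],[43,0],[48,8],[50,0]]
[[8,19],[29,18],[34,16],[43,0],[48,8],[50,0]]
[[8,19],[29,18],[34,16],[43,0],[48,8],[50,0]]
[[8,19],[29,18],[34,16],[43,0],[48,8],[50,0]]
[[8,19],[29,18],[43,0],[48,8],[50,0]]
[[8,19],[29,18],[43,0],[48,8],[50,0]]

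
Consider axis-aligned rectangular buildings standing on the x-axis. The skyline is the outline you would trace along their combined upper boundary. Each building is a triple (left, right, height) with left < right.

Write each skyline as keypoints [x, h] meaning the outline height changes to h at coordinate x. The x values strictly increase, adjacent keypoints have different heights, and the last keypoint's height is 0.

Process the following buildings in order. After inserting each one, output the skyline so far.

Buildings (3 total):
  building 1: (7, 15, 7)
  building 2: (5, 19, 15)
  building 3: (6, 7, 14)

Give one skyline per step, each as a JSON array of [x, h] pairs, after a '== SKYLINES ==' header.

== SKYLINES ==
[[7,7],[15,0]]
[[5,15],[19,0]]
[[5,15],[19,0]]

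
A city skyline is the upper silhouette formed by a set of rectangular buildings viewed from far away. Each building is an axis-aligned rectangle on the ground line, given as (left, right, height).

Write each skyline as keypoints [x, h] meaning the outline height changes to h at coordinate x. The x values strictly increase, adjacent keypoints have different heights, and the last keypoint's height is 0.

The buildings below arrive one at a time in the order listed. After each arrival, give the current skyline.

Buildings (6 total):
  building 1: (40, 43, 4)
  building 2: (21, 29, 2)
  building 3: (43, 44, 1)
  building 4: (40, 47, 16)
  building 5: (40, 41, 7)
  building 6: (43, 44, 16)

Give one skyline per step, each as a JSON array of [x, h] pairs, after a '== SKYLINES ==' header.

== SKYLINES ==
[[40,4],[43,0]]
[[21,2],[29,0],[40,4],[43,0]]
[[21,2],[29,0],[40,4],[43,1],[44,0]]
[[21,2],[29,0],[40,16],[47,0]]
[[21,2],[29,0],[40,16],[47,0]]
[[21,2],[29,0],[40,16],[47,0]]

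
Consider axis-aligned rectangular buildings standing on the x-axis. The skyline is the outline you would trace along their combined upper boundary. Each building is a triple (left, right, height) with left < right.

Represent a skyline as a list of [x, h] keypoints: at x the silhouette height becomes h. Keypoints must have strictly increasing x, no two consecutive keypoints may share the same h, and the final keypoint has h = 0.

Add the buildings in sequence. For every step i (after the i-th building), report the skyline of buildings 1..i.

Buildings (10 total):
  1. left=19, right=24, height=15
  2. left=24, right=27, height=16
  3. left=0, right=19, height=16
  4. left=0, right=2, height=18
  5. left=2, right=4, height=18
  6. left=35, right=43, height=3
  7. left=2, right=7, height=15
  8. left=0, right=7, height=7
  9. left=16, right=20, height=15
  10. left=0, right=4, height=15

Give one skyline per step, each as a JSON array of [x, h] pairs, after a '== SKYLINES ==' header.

== SKYLINES ==
[[19,15],[24,0]]
[[19,15],[24,16],[27,0]]
[[0,16],[19,15],[24,16],[27,0]]
[[0,18],[2,16],[19,15],[24,16],[27,0]]
[[0,18],[4,16],[19,15],[24,16],[27,0]]
[[0,18],[4,16],[19,15],[24,16],[27,0],[35,3],[43,0]]
[[0,18],[4,16],[19,15],[24,16],[27,0],[35,3],[43,0]]
[[0,18],[4,16],[19,15],[24,16],[27,0],[35,3],[43,0]]
[[0,18],[4,16],[19,15],[24,16],[27,0],[35,3],[43,0]]
[[0,18],[4,16],[19,15],[24,16],[27,0],[35,3],[43,0]]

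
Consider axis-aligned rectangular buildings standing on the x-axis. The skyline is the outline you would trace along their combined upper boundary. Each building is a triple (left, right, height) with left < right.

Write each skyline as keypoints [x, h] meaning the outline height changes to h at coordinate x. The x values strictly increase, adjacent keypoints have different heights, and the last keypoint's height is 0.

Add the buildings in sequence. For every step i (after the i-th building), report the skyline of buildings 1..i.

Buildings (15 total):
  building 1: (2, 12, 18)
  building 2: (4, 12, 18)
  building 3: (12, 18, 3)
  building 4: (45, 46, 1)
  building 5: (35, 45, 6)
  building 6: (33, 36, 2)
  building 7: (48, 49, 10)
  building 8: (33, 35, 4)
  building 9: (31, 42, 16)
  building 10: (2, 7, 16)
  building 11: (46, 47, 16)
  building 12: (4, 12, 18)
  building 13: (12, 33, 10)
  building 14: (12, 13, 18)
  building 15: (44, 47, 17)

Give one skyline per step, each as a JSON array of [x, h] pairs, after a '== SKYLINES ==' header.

== SKYLINES ==
[[2,18],[12,0]]
[[2,18],[12,0]]
[[2,18],[12,3],[18,0]]
[[2,18],[12,3],[18,0],[45,1],[46,0]]
[[2,18],[12,3],[18,0],[35,6],[45,1],[46,0]]
[[2,18],[12,3],[18,0],[33,2],[35,6],[45,1],[46,0]]
[[2,18],[12,3],[18,0],[33,2],[35,6],[45,1],[46,0],[48,10],[49,0]]
[[2,18],[12,3],[18,0],[33,4],[35,6],[45,1],[46,0],[48,10],[49,0]]
[[2,18],[12,3],[18,0],[31,16],[42,6],[45,1],[46,0],[48,10],[49,0]]
[[2,18],[12,3],[18,0],[31,16],[42,6],[45,1],[46,0],[48,10],[49,0]]
[[2,18],[12,3],[18,0],[31,16],[42,6],[45,1],[46,16],[47,0],[48,10],[49,0]]
[[2,18],[12,3],[18,0],[31,16],[42,6],[45,1],[46,16],[47,0],[48,10],[49,0]]
[[2,18],[12,10],[31,16],[42,6],[45,1],[46,16],[47,0],[48,10],[49,0]]
[[2,18],[13,10],[31,16],[42,6],[45,1],[46,16],[47,0],[48,10],[49,0]]
[[2,18],[13,10],[31,16],[42,6],[44,17],[47,0],[48,10],[49,0]]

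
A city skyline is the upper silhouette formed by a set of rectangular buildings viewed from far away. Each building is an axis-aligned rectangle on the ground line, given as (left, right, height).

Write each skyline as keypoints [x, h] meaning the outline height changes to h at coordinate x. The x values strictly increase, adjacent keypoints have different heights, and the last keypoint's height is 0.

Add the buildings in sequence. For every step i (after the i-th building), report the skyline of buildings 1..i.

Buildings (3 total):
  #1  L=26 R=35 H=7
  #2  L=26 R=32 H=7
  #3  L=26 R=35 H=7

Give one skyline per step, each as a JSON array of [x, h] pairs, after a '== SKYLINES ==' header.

== SKYLINES ==
[[26,7],[35,0]]
[[26,7],[35,0]]
[[26,7],[35,0]]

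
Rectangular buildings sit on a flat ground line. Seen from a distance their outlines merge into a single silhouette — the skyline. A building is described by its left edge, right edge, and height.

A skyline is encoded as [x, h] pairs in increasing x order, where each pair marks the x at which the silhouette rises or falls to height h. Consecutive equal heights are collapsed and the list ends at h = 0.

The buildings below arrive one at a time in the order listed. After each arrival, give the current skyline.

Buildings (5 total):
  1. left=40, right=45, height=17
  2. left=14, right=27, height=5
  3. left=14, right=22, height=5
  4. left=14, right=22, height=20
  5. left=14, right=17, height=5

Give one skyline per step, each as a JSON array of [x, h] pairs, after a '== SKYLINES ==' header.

== SKYLINES ==
[[40,17],[45,0]]
[[14,5],[27,0],[40,17],[45,0]]
[[14,5],[27,0],[40,17],[45,0]]
[[14,20],[22,5],[27,0],[40,17],[45,0]]
[[14,20],[22,5],[27,0],[40,17],[45,0]]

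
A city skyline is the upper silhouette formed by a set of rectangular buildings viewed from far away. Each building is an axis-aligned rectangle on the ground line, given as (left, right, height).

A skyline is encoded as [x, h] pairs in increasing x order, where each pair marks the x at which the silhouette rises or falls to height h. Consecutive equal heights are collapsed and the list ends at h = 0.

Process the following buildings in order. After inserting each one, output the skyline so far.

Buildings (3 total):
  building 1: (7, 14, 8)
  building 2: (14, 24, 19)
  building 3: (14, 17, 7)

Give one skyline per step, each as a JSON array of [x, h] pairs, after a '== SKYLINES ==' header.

== SKYLINES ==
[[7,8],[14,0]]
[[7,8],[14,19],[24,0]]
[[7,8],[14,19],[24,0]]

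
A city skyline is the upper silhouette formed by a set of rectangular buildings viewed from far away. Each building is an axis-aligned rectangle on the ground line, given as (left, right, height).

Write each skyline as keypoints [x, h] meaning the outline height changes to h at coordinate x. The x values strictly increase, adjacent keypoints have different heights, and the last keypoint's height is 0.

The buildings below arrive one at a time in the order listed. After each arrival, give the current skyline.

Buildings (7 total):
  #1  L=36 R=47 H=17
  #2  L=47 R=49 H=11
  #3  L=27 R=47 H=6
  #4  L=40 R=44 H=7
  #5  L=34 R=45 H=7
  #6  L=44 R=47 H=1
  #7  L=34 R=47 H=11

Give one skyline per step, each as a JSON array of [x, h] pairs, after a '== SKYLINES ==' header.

== SKYLINES ==
[[36,17],[47,0]]
[[36,17],[47,11],[49,0]]
[[27,6],[36,17],[47,11],[49,0]]
[[27,6],[36,17],[47,11],[49,0]]
[[27,6],[34,7],[36,17],[47,11],[49,0]]
[[27,6],[34,7],[36,17],[47,11],[49,0]]
[[27,6],[34,11],[36,17],[47,11],[49,0]]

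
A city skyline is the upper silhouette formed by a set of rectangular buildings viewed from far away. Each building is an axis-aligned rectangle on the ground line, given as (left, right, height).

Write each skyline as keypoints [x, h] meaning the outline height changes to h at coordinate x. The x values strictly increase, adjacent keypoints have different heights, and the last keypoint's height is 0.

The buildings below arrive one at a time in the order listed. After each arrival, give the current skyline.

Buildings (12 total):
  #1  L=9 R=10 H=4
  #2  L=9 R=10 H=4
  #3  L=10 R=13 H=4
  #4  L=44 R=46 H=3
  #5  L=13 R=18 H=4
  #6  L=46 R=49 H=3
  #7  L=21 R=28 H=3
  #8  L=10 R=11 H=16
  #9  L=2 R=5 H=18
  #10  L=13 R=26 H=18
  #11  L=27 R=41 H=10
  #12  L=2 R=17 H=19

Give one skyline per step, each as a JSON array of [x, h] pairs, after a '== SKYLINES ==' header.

== SKYLINES ==
[[9,4],[10,0]]
[[9,4],[10,0]]
[[9,4],[13,0]]
[[9,4],[13,0],[44,3],[46,0]]
[[9,4],[18,0],[44,3],[46,0]]
[[9,4],[18,0],[44,3],[49,0]]
[[9,4],[18,0],[21,3],[28,0],[44,3],[49,0]]
[[9,4],[10,16],[11,4],[18,0],[21,3],[28,0],[44,3],[49,0]]
[[2,18],[5,0],[9,4],[10,16],[11,4],[18,0],[21,3],[28,0],[44,3],[49,0]]
[[2,18],[5,0],[9,4],[10,16],[11,4],[13,18],[26,3],[28,0],[44,3],[49,0]]
[[2,18],[5,0],[9,4],[10,16],[11,4],[13,18],[26,3],[27,10],[41,0],[44,3],[49,0]]
[[2,19],[17,18],[26,3],[27,10],[41,0],[44,3],[49,0]]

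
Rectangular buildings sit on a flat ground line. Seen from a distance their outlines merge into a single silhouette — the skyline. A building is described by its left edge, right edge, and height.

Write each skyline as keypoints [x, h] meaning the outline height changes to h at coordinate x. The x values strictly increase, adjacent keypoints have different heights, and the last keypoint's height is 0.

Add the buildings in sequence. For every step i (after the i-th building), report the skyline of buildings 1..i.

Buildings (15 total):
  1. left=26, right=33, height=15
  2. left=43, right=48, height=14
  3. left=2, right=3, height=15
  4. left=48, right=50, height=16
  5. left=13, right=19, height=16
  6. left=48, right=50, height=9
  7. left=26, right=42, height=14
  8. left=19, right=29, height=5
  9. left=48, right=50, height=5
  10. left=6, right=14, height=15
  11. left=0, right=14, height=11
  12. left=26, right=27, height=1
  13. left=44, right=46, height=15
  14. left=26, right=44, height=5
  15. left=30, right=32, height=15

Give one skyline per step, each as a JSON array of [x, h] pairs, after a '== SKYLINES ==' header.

== SKYLINES ==
[[26,15],[33,0]]
[[26,15],[33,0],[43,14],[48,0]]
[[2,15],[3,0],[26,15],[33,0],[43,14],[48,0]]
[[2,15],[3,0],[26,15],[33,0],[43,14],[48,16],[50,0]]
[[2,15],[3,0],[13,16],[19,0],[26,15],[33,0],[43,14],[48,16],[50,0]]
[[2,15],[3,0],[13,16],[19,0],[26,15],[33,0],[43,14],[48,16],[50,0]]
[[2,15],[3,0],[13,16],[19,0],[26,15],[33,14],[42,0],[43,14],[48,16],[50,0]]
[[2,15],[3,0],[13,16],[19,5],[26,15],[33,14],[42,0],[43,14],[48,16],[50,0]]
[[2,15],[3,0],[13,16],[19,5],[26,15],[33,14],[42,0],[43,14],[48,16],[50,0]]
[[2,15],[3,0],[6,15],[13,16],[19,5],[26,15],[33,14],[42,0],[43,14],[48,16],[50,0]]
[[0,11],[2,15],[3,11],[6,15],[13,16],[19,5],[26,15],[33,14],[42,0],[43,14],[48,16],[50,0]]
[[0,11],[2,15],[3,11],[6,15],[13,16],[19,5],[26,15],[33,14],[42,0],[43,14],[48,16],[50,0]]
[[0,11],[2,15],[3,11],[6,15],[13,16],[19,5],[26,15],[33,14],[42,0],[43,14],[44,15],[46,14],[48,16],[50,0]]
[[0,11],[2,15],[3,11],[6,15],[13,16],[19,5],[26,15],[33,14],[42,5],[43,14],[44,15],[46,14],[48,16],[50,0]]
[[0,11],[2,15],[3,11],[6,15],[13,16],[19,5],[26,15],[33,14],[42,5],[43,14],[44,15],[46,14],[48,16],[50,0]]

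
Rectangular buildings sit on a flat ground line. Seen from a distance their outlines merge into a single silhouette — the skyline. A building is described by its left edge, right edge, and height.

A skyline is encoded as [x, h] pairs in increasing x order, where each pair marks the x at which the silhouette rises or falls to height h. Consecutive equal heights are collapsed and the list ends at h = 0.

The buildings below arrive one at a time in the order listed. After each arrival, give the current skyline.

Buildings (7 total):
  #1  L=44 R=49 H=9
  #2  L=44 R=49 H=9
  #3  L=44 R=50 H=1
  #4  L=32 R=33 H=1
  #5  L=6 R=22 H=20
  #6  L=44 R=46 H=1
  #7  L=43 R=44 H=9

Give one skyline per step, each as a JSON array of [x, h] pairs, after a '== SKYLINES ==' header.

== SKYLINES ==
[[44,9],[49,0]]
[[44,9],[49,0]]
[[44,9],[49,1],[50,0]]
[[32,1],[33,0],[44,9],[49,1],[50,0]]
[[6,20],[22,0],[32,1],[33,0],[44,9],[49,1],[50,0]]
[[6,20],[22,0],[32,1],[33,0],[44,9],[49,1],[50,0]]
[[6,20],[22,0],[32,1],[33,0],[43,9],[49,1],[50,0]]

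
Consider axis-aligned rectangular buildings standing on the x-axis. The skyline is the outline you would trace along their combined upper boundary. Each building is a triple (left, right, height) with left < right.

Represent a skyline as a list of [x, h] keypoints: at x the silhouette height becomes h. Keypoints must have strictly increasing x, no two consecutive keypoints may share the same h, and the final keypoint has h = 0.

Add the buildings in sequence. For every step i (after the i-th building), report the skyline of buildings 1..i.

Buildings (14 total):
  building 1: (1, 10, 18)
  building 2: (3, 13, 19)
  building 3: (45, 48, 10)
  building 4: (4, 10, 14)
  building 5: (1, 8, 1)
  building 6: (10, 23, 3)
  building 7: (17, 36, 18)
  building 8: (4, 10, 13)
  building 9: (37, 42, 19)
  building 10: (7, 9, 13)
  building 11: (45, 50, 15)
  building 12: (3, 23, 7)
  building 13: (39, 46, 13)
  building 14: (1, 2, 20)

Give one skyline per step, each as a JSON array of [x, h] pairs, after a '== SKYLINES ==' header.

== SKYLINES ==
[[1,18],[10,0]]
[[1,18],[3,19],[13,0]]
[[1,18],[3,19],[13,0],[45,10],[48,0]]
[[1,18],[3,19],[13,0],[45,10],[48,0]]
[[1,18],[3,19],[13,0],[45,10],[48,0]]
[[1,18],[3,19],[13,3],[23,0],[45,10],[48,0]]
[[1,18],[3,19],[13,3],[17,18],[36,0],[45,10],[48,0]]
[[1,18],[3,19],[13,3],[17,18],[36,0],[45,10],[48,0]]
[[1,18],[3,19],[13,3],[17,18],[36,0],[37,19],[42,0],[45,10],[48,0]]
[[1,18],[3,19],[13,3],[17,18],[36,0],[37,19],[42,0],[45,10],[48,0]]
[[1,18],[3,19],[13,3],[17,18],[36,0],[37,19],[42,0],[45,15],[50,0]]
[[1,18],[3,19],[13,7],[17,18],[36,0],[37,19],[42,0],[45,15],[50,0]]
[[1,18],[3,19],[13,7],[17,18],[36,0],[37,19],[42,13],[45,15],[50,0]]
[[1,20],[2,18],[3,19],[13,7],[17,18],[36,0],[37,19],[42,13],[45,15],[50,0]]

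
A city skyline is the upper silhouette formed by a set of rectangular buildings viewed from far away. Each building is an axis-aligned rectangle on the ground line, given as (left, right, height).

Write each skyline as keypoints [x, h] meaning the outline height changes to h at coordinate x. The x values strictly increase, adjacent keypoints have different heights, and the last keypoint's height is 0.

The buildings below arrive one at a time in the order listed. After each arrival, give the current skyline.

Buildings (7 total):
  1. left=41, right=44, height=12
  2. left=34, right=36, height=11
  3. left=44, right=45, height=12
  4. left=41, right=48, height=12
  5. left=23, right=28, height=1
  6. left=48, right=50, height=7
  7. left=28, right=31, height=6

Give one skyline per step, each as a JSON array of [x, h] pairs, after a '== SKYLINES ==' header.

== SKYLINES ==
[[41,12],[44,0]]
[[34,11],[36,0],[41,12],[44,0]]
[[34,11],[36,0],[41,12],[45,0]]
[[34,11],[36,0],[41,12],[48,0]]
[[23,1],[28,0],[34,11],[36,0],[41,12],[48,0]]
[[23,1],[28,0],[34,11],[36,0],[41,12],[48,7],[50,0]]
[[23,1],[28,6],[31,0],[34,11],[36,0],[41,12],[48,7],[50,0]]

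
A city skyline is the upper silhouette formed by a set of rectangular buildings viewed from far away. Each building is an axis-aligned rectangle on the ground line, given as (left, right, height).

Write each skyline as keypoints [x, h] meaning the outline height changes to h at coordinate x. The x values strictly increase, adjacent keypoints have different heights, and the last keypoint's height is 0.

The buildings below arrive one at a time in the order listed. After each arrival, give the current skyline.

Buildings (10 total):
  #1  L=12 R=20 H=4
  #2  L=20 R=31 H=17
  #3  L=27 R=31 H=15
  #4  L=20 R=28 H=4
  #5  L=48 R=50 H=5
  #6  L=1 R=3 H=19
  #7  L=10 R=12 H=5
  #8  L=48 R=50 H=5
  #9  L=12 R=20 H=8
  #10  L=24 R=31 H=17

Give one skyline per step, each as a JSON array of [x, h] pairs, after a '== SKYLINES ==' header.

== SKYLINES ==
[[12,4],[20,0]]
[[12,4],[20,17],[31,0]]
[[12,4],[20,17],[31,0]]
[[12,4],[20,17],[31,0]]
[[12,4],[20,17],[31,0],[48,5],[50,0]]
[[1,19],[3,0],[12,4],[20,17],[31,0],[48,5],[50,0]]
[[1,19],[3,0],[10,5],[12,4],[20,17],[31,0],[48,5],[50,0]]
[[1,19],[3,0],[10,5],[12,4],[20,17],[31,0],[48,5],[50,0]]
[[1,19],[3,0],[10,5],[12,8],[20,17],[31,0],[48,5],[50,0]]
[[1,19],[3,0],[10,5],[12,8],[20,17],[31,0],[48,5],[50,0]]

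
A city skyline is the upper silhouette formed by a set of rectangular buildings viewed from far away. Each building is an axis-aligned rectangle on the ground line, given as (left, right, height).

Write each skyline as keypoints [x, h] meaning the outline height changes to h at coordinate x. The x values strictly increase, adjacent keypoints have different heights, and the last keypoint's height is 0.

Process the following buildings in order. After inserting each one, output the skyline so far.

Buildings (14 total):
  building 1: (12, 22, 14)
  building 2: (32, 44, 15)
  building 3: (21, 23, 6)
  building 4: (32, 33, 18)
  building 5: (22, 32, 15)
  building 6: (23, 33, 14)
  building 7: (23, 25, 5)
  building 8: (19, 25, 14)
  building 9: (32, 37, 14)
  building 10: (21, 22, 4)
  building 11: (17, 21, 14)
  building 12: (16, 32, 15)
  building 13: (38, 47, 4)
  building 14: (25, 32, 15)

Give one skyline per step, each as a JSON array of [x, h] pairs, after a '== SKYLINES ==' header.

== SKYLINES ==
[[12,14],[22,0]]
[[12,14],[22,0],[32,15],[44,0]]
[[12,14],[22,6],[23,0],[32,15],[44,0]]
[[12,14],[22,6],[23,0],[32,18],[33,15],[44,0]]
[[12,14],[22,15],[32,18],[33,15],[44,0]]
[[12,14],[22,15],[32,18],[33,15],[44,0]]
[[12,14],[22,15],[32,18],[33,15],[44,0]]
[[12,14],[22,15],[32,18],[33,15],[44,0]]
[[12,14],[22,15],[32,18],[33,15],[44,0]]
[[12,14],[22,15],[32,18],[33,15],[44,0]]
[[12,14],[22,15],[32,18],[33,15],[44,0]]
[[12,14],[16,15],[32,18],[33,15],[44,0]]
[[12,14],[16,15],[32,18],[33,15],[44,4],[47,0]]
[[12,14],[16,15],[32,18],[33,15],[44,4],[47,0]]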